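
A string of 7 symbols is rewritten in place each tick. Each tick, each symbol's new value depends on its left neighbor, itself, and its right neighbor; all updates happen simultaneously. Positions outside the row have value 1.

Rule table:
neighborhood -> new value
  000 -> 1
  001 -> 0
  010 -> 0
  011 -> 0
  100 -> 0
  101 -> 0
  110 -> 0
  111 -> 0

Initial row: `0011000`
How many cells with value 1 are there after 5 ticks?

0000010
0111000
0000010  (repeats tick 1; period 2)
tick 5: 0000010
count of 1: 1

1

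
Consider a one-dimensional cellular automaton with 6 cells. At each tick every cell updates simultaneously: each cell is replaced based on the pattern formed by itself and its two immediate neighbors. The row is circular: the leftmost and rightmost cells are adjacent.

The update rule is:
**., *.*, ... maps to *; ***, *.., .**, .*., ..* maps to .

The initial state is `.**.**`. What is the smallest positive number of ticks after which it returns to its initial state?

*.**.*
**.**.
.**.**

3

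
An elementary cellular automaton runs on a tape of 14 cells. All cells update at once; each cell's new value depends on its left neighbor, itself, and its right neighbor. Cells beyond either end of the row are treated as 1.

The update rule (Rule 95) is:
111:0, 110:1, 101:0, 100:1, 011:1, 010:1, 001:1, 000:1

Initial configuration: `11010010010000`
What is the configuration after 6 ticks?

01010000000000

01011111111111
01010000000000
01011111111111  (repeats tick 1; period 2)
tick 6: 01010000000000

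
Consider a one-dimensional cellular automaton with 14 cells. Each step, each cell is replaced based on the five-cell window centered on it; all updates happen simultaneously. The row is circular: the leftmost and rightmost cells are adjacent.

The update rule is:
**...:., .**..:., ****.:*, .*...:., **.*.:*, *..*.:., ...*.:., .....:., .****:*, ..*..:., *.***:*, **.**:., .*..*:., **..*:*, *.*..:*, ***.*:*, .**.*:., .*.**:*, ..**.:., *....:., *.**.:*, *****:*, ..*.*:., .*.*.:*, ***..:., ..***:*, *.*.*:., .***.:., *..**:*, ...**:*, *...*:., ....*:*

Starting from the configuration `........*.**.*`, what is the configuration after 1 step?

......*..**.**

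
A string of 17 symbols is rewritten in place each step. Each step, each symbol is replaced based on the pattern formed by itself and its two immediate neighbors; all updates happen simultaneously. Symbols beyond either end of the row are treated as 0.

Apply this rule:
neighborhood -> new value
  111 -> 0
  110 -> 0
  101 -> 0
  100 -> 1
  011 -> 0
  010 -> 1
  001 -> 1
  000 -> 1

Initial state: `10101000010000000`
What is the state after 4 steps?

10101111111111111
10100000000000000
10111111111111111
10000000000000000

10000000000000000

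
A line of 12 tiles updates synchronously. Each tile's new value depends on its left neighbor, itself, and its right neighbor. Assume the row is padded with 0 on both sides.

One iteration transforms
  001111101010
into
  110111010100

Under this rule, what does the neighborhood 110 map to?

At position 6 the neighborhood is 110; the next row has 0 there.

0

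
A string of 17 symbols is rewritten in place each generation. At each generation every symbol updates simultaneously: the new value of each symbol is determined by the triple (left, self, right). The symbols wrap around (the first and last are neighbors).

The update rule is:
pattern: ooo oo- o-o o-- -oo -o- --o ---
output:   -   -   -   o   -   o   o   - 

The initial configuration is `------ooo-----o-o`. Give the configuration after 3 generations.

o----o---o---oo-o
-o--ooo-ooo-o----
oooo--------oo---

oooo--------oo---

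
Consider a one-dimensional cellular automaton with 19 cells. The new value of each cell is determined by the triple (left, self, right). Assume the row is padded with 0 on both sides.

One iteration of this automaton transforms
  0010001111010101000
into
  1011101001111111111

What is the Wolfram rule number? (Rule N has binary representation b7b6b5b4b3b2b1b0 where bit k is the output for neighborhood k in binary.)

position 7: 111 → 0  (bit 7 = 0)
position 9: 110 → 1  (bit 6 = 1)
position 10: 101 → 1  (bit 5 = 1)
position 3: 100 → 1  (bit 4 = 1)
position 6: 011 → 1  (bit 3 = 1)
position 2: 010 → 1  (bit 2 = 1)
position 1: 001 → 0  (bit 1 = 0)
position 0: 000 → 1  (bit 0 = 1)
bits b7..b0 = 01111101 = 125

125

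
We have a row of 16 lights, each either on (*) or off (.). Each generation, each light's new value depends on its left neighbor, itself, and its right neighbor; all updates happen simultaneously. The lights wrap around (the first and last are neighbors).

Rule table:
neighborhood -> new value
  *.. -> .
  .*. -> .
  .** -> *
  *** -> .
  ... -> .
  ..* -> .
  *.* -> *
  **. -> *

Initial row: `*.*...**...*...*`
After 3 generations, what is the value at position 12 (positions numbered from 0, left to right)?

.

**....**.......*
.*....**.......*
*.....**........
position 12 holds .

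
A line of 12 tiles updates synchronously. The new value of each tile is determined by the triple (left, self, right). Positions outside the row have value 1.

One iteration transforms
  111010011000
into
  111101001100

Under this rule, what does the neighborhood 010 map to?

At position 4 the neighborhood is 010; the next row has 0 there.

0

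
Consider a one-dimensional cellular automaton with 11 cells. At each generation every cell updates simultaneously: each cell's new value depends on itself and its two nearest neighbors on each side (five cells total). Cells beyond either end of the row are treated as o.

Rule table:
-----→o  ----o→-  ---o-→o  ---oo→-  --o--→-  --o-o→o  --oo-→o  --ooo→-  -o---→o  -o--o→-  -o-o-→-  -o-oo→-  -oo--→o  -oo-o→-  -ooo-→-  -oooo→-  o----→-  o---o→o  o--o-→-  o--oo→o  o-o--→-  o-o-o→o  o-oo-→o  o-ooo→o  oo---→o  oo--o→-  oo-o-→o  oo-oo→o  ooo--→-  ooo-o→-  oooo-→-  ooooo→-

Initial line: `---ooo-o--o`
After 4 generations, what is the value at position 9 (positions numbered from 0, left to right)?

-

generation 1: oo----o--o-
generation 2: --o--o---o-
generation 3: ------oooo-
generation 4: o-oo------o
position 9 holds -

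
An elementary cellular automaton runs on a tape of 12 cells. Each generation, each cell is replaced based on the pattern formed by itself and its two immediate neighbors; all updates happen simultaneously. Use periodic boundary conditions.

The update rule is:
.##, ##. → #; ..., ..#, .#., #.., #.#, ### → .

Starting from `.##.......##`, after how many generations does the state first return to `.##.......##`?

1

.##.......##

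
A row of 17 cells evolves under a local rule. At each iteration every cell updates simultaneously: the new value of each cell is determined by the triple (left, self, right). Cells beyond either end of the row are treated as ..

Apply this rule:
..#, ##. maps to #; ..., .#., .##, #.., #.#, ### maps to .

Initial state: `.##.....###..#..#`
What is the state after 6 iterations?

..#..#....#......

#.#....#..#.#..#.
......#..#....#..
.....#..#....#...
....#..#....#....
...#..#....#.....
..#..#....#......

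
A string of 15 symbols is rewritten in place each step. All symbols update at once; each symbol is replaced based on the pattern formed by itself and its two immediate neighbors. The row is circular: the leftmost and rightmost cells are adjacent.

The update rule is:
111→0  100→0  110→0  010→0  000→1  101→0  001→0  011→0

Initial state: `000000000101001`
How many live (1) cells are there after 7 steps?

011111110000000
000000000111111
011111110000000  (repeats step 1; period 2)
step 7: 011111110000000
count of 1: 7

7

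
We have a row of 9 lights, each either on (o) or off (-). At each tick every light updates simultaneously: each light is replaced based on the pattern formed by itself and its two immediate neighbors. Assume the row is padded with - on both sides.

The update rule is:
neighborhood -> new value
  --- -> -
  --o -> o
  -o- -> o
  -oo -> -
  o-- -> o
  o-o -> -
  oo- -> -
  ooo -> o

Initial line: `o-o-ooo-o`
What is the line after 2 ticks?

o-ooooooo

o-o--o--o
o-ooooooo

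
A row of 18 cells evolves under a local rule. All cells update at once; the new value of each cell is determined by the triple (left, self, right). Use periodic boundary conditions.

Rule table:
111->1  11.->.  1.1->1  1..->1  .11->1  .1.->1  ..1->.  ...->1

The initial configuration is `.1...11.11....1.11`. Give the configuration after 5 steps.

1111.1.11.111.111.
111.1111.111.111.1
11.1111.111.111.11
1.1111.111.111.111
.1111.111.111.1111

.1111.111.111.1111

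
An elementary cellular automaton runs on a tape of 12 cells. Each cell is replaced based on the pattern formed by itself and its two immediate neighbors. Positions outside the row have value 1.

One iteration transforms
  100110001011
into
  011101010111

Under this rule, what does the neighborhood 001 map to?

1

At position 2 the neighborhood is 001; the next row has 1 there.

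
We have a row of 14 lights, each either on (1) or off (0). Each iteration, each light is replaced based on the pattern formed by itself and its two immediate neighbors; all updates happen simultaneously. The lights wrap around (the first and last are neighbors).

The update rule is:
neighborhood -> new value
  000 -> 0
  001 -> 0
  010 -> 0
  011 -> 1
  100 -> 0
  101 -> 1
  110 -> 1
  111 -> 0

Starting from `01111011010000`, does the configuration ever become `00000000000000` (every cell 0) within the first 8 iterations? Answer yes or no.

iteration 1: 01001111100000
iteration 2: 00001000100000
iteration 3: 00000000000000
all cells are 0 at iteration 3

yes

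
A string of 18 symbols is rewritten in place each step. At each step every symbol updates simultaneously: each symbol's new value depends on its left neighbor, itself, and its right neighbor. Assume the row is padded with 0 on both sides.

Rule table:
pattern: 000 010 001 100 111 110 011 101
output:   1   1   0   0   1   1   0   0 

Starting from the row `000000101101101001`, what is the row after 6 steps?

101010100100101001

111110100100101001
011110100100101001
001110100100101001
100110100100101001
100010100100101001
101010100100101001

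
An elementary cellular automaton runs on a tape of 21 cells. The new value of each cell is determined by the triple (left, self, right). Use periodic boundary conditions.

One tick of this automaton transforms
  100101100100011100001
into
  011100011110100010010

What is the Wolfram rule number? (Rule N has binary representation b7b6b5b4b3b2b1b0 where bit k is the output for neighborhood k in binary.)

position 14: 111 → 0  (bit 7 = 0)
position 0: 110 → 0  (bit 6 = 0)
position 4: 101 → 0  (bit 5 = 0)
position 1: 100 → 1  (bit 4 = 1)
position 5: 011 → 0  (bit 3 = 0)
position 3: 010 → 1  (bit 2 = 1)
position 2: 001 → 1  (bit 1 = 1)
position 11: 000 → 0  (bit 0 = 0)
bits b7..b0 = 00010110 = 22

22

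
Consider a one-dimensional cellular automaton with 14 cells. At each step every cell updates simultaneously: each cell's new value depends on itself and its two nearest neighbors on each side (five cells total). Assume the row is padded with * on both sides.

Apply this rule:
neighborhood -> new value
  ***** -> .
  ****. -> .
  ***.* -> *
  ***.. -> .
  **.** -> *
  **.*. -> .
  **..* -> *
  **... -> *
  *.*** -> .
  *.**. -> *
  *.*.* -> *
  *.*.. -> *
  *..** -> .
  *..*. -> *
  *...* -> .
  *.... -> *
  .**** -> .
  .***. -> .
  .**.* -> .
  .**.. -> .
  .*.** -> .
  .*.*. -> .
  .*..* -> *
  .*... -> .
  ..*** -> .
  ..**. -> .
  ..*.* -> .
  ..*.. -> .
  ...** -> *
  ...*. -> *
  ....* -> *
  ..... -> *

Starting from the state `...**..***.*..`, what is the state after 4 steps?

..*.*..*.*.*.*

*.*..*...*.**.
*.***...*..*.*
**...*.*.**...
..*.*..*.*.*.*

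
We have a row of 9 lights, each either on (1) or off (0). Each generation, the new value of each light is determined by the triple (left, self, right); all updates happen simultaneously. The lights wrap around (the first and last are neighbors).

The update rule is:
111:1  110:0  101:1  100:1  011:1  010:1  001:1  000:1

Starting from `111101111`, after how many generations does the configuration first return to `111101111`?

9

111011111
110111111
101111111
011111111
111111110
111111101
111111011
111110111
111101111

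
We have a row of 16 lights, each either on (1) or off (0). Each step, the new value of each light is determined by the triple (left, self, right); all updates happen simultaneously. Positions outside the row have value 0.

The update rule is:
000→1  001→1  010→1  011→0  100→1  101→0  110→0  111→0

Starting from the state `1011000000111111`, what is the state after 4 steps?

1111000000111111

1000111111000000
1111000000111111
0000111111000000
1111000000111111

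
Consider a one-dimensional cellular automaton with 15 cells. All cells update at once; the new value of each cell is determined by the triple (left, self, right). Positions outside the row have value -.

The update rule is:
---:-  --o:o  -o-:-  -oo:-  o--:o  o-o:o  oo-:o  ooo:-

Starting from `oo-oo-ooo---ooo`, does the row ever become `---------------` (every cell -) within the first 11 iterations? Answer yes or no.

no

-oo-oo--oo-o--o
o-oo-ooo-oo-oo-
-o-oo--oo-oo-oo
o-o-ooo-oo-oo-o
-o-o--oo-oo-oo-
o-o-oo-oo-oo-oo
-o-o-oo-oo-oo-o
o-o-o-oo-oo-oo-
-o-o-o-oo-oo-oo
o-o-o-o-oo-oo-o
-o-o-o-o-oo-oo-
iteration 11 is -o-o-o-o-oo-oo-, still not uniform -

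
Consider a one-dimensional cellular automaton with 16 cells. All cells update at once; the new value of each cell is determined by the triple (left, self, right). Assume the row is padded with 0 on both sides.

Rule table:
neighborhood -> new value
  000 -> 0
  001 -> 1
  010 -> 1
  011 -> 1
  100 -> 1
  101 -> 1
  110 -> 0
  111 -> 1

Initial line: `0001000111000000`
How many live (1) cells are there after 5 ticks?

tick 1: 0011101110100000
tick 2: 0111011101110000
tick 3: 1110111011101000
tick 4: 1101110111011100
tick 5: 1011101110111010
count of 1: 11

11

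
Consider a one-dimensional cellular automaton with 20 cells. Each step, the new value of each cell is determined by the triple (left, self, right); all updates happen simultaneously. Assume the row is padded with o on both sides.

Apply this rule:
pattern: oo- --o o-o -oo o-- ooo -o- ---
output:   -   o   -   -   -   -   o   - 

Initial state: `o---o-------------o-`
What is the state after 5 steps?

-------------oo--oo-

---oo------------oo-
--o-------------o---
-oo------------oo--o
--------------o---o-
-------------oo--oo-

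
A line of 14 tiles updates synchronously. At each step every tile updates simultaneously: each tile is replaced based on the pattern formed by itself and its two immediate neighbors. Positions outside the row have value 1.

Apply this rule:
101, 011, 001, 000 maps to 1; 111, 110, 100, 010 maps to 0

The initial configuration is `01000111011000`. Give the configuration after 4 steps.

11001100011011

10011100110011
00110001100110
01100111001101
11001100011011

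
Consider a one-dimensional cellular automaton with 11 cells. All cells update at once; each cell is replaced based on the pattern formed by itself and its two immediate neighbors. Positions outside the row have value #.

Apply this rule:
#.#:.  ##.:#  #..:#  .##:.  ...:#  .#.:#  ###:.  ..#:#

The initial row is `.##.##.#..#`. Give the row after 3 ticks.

.....#####.

..#..#.###.
######...#.
.....#####.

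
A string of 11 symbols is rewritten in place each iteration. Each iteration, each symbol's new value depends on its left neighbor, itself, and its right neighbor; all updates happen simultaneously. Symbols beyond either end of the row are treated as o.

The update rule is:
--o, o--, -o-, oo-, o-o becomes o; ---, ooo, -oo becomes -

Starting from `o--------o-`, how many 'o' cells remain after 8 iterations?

iteration 1: oo------ooo
iteration 2: -oo----o---
iteration 3: o-oo--ooo-o
iteration 4: oo-ooo--oo-
iteration 5: -oo--ooo-oo
iteration 6: o-ooo--oo--
iteration 7: oo--ooo-ooo
iteration 8: -ooo--oo---
count of o: 5

5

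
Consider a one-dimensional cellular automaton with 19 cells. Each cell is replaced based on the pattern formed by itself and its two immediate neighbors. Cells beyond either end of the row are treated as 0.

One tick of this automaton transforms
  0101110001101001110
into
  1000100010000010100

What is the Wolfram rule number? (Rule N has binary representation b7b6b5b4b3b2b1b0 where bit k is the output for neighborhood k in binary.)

position 4: 111 → 1  (bit 7 = 1)
position 5: 110 → 0  (bit 6 = 0)
position 2: 101 → 0  (bit 5 = 0)
position 6: 100 → 0  (bit 4 = 0)
position 3: 011 → 0  (bit 3 = 0)
position 1: 010 → 0  (bit 2 = 0)
position 0: 001 → 1  (bit 1 = 1)
position 7: 000 → 0  (bit 0 = 0)
bits b7..b0 = 10000010 = 130

130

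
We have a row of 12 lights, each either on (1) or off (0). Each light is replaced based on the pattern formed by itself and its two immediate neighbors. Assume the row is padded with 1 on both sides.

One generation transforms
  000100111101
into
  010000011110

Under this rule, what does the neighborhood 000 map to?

At position 1 the neighborhood is 000; the next row has 1 there.

1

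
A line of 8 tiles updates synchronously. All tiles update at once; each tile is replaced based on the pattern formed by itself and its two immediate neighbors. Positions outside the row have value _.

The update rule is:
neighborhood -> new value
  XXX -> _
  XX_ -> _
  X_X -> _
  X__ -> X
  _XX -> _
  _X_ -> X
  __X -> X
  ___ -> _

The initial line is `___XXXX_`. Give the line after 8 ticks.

X___X___

tick 1: __X____X
tick 2: _XXX__XX
tick 3: X___XX__
tick 4: XX_X__X_
tick 5: ___XXXXX
tick 6: __X_____
tick 7: _XXX____
tick 8: X___X___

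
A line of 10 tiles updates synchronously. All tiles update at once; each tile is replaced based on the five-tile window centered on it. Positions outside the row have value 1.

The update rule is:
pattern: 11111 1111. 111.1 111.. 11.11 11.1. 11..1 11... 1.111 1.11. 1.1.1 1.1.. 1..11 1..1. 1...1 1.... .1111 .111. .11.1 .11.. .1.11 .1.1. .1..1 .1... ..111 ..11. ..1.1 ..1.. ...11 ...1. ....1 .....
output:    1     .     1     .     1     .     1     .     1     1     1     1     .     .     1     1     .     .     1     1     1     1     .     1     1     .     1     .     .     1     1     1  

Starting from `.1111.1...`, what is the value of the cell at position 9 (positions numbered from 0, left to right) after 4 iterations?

1

11..1.111.
..1.111.11
1.111.111.
111.111.11
position 9 holds 1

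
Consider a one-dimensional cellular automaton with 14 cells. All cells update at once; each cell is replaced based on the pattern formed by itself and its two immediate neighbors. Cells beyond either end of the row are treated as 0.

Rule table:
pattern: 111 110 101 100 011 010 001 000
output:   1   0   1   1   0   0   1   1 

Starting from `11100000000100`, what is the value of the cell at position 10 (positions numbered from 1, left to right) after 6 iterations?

01011111111011
10101111110100
01010111101011
10101011010100
01010100101011
10101011010100
position 10 holds 1

1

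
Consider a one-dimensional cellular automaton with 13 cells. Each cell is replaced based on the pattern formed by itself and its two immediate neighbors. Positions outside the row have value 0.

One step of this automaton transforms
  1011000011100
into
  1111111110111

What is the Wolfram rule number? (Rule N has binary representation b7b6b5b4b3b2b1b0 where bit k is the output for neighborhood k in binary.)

position 9: 111 → 0  (bit 7 = 0)
position 3: 110 → 1  (bit 6 = 1)
position 1: 101 → 1  (bit 5 = 1)
position 4: 100 → 1  (bit 4 = 1)
position 2: 011 → 1  (bit 3 = 1)
position 0: 010 → 1  (bit 2 = 1)
position 7: 001 → 1  (bit 1 = 1)
position 5: 000 → 1  (bit 0 = 1)
bits b7..b0 = 01111111 = 127

127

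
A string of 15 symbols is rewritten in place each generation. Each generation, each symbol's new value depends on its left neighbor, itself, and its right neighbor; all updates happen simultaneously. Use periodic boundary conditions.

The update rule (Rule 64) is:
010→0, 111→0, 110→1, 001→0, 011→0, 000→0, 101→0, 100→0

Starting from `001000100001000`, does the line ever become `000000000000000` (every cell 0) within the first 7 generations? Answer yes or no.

generation 1: 000000000000000
all cells are 0 at generation 1

yes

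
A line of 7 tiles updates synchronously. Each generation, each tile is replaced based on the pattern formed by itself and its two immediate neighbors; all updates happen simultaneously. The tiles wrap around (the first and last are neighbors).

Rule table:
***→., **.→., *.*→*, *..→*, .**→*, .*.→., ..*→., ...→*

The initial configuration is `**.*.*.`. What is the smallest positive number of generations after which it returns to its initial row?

*.*.*.*
.*.*.**
*.*.**.
.*.**.*
*.**.*.
.**.*.*
**.*.*.

7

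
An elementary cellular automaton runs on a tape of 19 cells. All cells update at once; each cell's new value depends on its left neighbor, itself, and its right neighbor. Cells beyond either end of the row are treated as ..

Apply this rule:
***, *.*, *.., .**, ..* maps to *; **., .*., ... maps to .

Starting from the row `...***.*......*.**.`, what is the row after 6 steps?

.*.*.*.**.**.*.*.*.

..***.*.*....*.**.*
.***.*.*.*..*.**.*.
***.*.*.*.**.**.*.*
**.*.*.*.**.**.*.*.
*.*.*.*.**.**.*.*.*
.*.*.*.**.**.*.*.*.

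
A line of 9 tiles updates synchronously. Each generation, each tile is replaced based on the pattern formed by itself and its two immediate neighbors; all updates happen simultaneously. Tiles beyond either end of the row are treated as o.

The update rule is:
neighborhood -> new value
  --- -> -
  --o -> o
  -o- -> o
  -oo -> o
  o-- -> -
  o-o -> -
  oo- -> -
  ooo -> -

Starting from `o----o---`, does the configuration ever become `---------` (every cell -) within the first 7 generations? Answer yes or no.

----oo--o
---oo--oo
--oo--oo-
-oo--oo--
-o--oo--o
-o-oo--oo
-o-o--oo-
generation 7 is -o-o--oo-, still not uniform -

no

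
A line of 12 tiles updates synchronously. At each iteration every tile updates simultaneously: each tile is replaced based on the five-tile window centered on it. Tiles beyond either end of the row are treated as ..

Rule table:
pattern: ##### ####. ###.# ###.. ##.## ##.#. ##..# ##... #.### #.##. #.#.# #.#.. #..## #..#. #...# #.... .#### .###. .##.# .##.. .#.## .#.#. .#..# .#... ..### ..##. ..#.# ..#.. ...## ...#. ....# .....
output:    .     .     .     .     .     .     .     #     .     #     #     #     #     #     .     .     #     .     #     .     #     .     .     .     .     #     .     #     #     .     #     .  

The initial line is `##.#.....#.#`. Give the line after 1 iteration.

##.#...#...#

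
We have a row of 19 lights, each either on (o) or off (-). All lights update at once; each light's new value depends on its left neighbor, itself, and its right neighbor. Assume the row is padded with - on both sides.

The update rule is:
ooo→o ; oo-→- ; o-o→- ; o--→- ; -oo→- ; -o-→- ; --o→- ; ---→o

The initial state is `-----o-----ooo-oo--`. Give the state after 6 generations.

generation 1: oooo---ooo--o-----o
generation 2: -oo--o--o-----ooo--
generation 3: ----------ooo--o--o
generation 4: ooooooooo--o-------
generation 5: -ooooooo-----oooooo
generation 6: --ooooo--ooo--oooo-

--ooooo--ooo--oooo-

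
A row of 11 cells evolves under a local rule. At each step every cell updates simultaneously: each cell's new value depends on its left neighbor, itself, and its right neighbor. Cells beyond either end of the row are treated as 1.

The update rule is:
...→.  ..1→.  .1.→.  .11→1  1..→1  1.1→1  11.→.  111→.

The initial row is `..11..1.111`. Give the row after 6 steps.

.1.1.1.11.1

1.1.1..11..
.1.1.1.1.1.
1.1.1.1.1.1
.1.1.1.1.11
1.1.1.1.11.
.1.1.1.11.1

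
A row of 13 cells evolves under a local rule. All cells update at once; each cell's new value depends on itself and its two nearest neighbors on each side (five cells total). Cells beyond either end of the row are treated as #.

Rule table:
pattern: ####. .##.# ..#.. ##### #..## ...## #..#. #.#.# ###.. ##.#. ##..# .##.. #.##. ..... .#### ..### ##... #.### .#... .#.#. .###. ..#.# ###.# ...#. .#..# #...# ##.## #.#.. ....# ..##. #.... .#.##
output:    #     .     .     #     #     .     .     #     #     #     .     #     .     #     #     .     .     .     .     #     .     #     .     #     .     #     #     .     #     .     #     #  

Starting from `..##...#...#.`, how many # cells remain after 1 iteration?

8

.#.#.##..####
count of #: 8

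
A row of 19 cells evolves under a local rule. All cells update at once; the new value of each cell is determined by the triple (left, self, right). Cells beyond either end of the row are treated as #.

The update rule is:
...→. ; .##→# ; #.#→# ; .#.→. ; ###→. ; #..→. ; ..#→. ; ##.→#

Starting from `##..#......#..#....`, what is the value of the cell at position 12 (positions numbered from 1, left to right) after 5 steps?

.

.#.................
#..................
#..................  (fixed point — unchanged through step 5)
position 12 holds .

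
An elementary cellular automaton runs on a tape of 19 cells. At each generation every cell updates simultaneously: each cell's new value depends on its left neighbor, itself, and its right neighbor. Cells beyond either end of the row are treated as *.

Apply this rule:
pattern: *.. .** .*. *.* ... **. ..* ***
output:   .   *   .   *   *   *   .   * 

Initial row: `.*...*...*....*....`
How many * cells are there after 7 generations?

*..*...*...**...**.
*....*...*.**.*.***
*.**...*..****.****
****.*....*********
*****..**.*********
*****..************
*****..************
count of *: 17

17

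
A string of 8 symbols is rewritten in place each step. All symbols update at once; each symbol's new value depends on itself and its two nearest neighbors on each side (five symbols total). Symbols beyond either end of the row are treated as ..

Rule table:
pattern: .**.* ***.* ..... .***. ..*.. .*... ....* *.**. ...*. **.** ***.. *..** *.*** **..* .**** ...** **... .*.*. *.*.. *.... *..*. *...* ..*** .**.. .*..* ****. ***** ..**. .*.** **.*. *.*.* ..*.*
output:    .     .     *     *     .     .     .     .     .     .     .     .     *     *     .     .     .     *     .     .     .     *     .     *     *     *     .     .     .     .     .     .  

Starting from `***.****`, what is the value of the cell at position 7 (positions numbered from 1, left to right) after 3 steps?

.

.*..*.*.
..*..*..
...*....
position 7 holds .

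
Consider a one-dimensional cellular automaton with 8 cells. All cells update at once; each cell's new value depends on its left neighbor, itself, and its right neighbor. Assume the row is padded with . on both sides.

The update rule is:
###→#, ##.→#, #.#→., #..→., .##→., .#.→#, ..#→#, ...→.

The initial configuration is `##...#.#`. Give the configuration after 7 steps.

.#.#.#.#

step 1: .#..##.#
step 2: ##.#.#.#
step 3: .#.#.#.#
step 4: ##.#.#.#  (repeats step 2; period 2)
step 7: .#.#.#.#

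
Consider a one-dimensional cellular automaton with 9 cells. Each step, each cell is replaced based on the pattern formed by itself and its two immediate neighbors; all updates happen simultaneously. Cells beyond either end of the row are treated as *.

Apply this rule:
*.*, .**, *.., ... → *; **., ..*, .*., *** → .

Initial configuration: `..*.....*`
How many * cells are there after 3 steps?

5

step 1: *..****.*
step 2: .*.*...**
step 3: *.*.**.*.
count of *: 5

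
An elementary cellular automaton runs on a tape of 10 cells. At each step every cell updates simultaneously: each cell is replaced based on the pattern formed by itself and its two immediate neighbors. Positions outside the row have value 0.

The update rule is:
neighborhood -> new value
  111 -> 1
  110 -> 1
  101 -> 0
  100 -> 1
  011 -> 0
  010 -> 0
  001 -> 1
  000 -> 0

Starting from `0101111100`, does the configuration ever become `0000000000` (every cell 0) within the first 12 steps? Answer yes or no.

no

1000111110
0101011111
1000001111
0100010111
1010100011
0000010101
0000100000
0001010000
0010001000
0101010100
1000000010
0100000101
step 12 is 0100000101, still not uniform 0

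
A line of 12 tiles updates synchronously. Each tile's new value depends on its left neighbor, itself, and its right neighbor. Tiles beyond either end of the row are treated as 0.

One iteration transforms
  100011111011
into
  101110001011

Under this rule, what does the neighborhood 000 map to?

1

At position 2 the neighborhood is 000; the next row has 1 there.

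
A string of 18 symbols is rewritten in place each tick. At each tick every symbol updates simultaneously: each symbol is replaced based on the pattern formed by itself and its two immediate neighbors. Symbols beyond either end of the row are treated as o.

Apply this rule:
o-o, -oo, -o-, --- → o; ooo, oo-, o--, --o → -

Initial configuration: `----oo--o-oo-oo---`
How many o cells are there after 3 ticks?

9

-oo-o---ooo-oo--o-
oo-oo-o-o--oo---oo
--oo-oooo--o--o-o-
count of o: 9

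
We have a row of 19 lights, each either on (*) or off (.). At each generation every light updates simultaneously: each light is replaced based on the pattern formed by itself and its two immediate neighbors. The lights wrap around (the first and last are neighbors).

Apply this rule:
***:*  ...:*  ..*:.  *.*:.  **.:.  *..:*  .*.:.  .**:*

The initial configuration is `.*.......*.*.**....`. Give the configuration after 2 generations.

generation 1: ..******.....*.****
generation 2: *.*****.****...***.

*.*****.****...***.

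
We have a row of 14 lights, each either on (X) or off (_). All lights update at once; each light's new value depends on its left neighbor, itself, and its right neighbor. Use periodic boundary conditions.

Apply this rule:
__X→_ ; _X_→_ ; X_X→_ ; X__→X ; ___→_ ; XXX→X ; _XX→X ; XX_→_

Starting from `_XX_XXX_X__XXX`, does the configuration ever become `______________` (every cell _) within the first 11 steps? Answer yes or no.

no

_X__XX___X_XX_
__X_X_X____X_X
X______X______
_X______X_____
__X______X____
___X______X___
____X______X__
_____X______X_
______X______X
X______X______  (repeats step 3; period 7)
step 11: _X______X_____
step 11 is _X______X_____, still not uniform _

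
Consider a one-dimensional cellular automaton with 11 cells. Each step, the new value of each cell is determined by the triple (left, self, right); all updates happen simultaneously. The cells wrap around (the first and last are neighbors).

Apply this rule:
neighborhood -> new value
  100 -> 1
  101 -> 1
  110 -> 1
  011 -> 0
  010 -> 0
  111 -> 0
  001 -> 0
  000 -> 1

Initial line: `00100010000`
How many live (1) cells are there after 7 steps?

7

step 1: 10011001111
step 2: 11001100000
step 3: 01100111110
step 4: 00110000011
step 5: 10011111001
step 6: 11000001100
step 7: 01111100110
count of 1: 7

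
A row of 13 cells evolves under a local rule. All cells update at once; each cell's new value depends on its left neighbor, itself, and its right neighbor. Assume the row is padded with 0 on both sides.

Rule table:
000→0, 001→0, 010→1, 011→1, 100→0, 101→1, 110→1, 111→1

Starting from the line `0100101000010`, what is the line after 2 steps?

0100111000010

0100111000010
0100111000010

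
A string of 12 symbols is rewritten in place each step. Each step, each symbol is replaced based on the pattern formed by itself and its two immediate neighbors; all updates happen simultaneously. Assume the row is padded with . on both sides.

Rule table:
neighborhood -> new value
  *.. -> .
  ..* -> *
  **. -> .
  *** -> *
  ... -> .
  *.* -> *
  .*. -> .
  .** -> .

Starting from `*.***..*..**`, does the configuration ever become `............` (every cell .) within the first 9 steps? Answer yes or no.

step 1: .*.*..*..*..
step 2: *.*..*..*...
step 3: .*..*..*....
step 4: *..*..*.....
step 5: ..*..*......
step 6: .*..*.......
step 7: *..*........
step 8: ..*.........
step 9: .*..........
step 9 is .*.........., still not uniform .

no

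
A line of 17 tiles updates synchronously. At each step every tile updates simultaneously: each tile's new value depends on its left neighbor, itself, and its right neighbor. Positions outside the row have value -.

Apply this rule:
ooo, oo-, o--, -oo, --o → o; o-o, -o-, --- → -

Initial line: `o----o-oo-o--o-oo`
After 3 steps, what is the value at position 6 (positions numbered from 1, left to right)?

-o--o--oo--oo--oo
o-oo-oooooooooooo
--oo-oooooooooooo
position 6 holds o

o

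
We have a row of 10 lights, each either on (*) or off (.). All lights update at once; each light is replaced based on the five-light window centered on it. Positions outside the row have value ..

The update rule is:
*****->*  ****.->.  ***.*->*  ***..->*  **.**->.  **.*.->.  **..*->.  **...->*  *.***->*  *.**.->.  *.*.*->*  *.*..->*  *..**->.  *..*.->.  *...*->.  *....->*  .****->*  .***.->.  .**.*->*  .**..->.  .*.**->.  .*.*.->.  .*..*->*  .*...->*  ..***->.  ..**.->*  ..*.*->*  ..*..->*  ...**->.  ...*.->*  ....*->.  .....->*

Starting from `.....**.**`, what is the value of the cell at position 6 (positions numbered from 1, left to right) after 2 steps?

*

step 1: ***..**...
step 2: ..*..*.***
position 6 holds *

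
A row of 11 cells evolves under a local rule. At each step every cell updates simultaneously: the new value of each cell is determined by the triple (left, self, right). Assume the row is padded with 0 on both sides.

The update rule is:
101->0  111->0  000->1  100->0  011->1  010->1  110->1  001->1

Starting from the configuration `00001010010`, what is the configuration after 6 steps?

10101010110

11111010110
10001010110
10111010110
10101010110
10101010110  (fixed point — unchanged through step 6)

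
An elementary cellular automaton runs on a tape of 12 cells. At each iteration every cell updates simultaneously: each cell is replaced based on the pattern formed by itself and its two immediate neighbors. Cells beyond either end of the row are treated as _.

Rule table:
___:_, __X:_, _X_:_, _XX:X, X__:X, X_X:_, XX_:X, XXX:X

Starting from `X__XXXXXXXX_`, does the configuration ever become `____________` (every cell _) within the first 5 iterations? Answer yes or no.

no

_X_XXXXXXXXX
___XXXXXXXXX
___XXXXXXXXX  (fixed point — unchanged through iteration 5)
iteration 5 is ___XXXXXXXXX, still not uniform _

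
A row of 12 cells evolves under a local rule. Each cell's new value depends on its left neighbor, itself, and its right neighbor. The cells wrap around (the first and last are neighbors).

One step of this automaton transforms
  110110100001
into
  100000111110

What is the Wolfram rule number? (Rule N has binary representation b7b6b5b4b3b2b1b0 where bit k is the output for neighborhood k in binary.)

position 0: 111 → 1  (bit 7 = 1)
position 1: 110 → 0  (bit 6 = 0)
position 2: 101 → 0  (bit 5 = 0)
position 7: 100 → 1  (bit 4 = 1)
position 3: 011 → 0  (bit 3 = 0)
position 6: 010 → 1  (bit 2 = 1)
position 10: 001 → 1  (bit 1 = 1)
position 8: 000 → 1  (bit 0 = 1)
bits b7..b0 = 10010111 = 151

151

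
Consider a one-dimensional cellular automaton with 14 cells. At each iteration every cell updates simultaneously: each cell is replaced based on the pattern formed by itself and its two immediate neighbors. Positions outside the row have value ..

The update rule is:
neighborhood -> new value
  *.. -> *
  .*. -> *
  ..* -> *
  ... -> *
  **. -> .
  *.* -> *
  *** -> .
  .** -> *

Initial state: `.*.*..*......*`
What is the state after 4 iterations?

iteration 1: **************
iteration 2: *.............
iteration 3: **************  (repeats iteration 1; period 2)
iteration 4: *.............

*.............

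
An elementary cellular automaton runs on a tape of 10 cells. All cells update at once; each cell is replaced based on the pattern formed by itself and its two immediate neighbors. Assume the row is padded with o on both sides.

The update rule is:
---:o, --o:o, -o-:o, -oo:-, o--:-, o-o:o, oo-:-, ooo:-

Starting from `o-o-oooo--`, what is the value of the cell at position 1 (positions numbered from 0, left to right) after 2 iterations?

-

-ooo-----o
o----oooo-
position 1 holds -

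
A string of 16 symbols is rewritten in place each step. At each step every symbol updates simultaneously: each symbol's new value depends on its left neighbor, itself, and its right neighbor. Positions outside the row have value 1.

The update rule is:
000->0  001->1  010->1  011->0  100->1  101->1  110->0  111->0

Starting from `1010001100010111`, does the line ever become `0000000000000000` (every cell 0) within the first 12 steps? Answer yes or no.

step 1: 0111010010111000
step 2: 1000111111000101
step 3: 0101000000101110
step 4: 1111100001110001
step 5: 0000010010001010
step 6: 1000111111011111
step 7: 0101000000100000
step 8: 1111100001110001  (repeats step 4; period 4)
step 12: 1111100001110001
step 12 is 1111100001110001, still not uniform 0

no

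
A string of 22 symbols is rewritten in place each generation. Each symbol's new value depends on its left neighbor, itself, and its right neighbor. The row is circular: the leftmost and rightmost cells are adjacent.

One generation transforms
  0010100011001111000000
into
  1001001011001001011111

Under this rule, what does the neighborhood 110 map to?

1

At position 9 the neighborhood is 110; the next row has 1 there.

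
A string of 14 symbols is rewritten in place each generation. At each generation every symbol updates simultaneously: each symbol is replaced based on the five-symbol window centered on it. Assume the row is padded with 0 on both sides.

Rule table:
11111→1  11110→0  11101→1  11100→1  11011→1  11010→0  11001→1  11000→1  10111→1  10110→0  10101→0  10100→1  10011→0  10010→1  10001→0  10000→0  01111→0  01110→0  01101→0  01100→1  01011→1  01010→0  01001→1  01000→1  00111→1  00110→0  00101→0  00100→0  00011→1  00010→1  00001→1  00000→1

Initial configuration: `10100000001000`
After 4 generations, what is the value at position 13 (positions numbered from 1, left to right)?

00110111110101
11001101010001
01100000011010
10110111100011
position 13 holds 1

1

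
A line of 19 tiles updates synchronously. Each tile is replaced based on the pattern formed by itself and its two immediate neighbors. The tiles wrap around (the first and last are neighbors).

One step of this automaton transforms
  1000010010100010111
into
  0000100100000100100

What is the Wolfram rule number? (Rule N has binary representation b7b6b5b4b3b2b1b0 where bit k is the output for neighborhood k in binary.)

position 17: 111 → 0  (bit 7 = 0)
position 0: 110 → 0  (bit 6 = 0)
position 9: 101 → 0  (bit 5 = 0)
position 1: 100 → 0  (bit 4 = 0)
position 16: 011 → 1  (bit 3 = 1)
position 5: 010 → 0  (bit 2 = 0)
position 4: 001 → 1  (bit 1 = 1)
position 2: 000 → 0  (bit 0 = 0)
bits b7..b0 = 00001010 = 10

10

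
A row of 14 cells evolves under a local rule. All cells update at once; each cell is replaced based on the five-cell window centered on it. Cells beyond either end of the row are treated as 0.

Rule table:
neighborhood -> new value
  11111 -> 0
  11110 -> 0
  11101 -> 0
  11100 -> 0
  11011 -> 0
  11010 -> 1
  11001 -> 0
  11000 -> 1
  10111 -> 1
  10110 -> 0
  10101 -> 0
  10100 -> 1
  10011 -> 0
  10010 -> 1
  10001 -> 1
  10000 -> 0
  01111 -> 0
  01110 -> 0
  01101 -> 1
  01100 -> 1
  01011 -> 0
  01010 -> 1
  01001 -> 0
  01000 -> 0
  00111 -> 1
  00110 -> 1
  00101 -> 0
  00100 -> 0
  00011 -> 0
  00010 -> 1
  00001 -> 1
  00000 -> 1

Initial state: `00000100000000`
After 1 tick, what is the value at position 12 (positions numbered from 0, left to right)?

1

tick 1: 11111000111111
position 12 holds 1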